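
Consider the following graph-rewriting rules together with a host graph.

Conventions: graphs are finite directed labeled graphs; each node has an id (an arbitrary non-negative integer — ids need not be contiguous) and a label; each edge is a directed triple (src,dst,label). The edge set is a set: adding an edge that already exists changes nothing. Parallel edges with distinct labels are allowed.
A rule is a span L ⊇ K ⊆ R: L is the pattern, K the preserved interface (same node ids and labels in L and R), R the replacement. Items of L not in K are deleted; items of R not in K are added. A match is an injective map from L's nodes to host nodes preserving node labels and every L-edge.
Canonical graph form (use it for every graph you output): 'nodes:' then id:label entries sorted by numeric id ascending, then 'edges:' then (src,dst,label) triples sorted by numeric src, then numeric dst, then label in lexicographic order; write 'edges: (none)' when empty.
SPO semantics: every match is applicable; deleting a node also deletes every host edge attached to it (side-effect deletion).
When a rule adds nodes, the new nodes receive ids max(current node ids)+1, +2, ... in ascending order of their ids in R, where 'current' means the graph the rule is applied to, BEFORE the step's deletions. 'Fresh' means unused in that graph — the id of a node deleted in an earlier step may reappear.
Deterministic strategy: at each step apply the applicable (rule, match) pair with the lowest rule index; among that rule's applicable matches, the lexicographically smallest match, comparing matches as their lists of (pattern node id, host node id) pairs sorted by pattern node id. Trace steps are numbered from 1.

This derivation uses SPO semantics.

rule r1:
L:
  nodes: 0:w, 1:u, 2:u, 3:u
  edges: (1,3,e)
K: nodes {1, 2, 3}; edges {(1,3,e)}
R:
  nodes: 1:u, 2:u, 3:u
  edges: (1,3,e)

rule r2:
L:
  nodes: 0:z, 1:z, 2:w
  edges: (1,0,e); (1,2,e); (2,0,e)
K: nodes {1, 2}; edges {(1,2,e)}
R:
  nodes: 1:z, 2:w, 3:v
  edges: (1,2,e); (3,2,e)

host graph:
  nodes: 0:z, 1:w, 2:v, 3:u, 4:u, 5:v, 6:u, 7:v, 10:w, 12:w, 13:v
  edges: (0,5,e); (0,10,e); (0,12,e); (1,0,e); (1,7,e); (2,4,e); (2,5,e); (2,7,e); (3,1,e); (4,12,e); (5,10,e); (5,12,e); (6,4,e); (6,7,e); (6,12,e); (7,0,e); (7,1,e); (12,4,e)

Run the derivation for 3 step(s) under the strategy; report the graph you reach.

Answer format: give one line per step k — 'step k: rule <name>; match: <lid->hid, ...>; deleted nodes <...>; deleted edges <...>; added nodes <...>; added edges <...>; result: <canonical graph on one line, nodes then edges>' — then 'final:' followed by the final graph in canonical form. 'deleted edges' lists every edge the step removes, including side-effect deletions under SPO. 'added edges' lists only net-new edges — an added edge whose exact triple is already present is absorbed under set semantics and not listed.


step 1: rule r1; match: 0->1, 1->6, 2->3, 3->4; deleted nodes 1; deleted edges (1,0,e); (1,7,e); (3,1,e); (7,1,e); added nodes (none); added edges (none); result: nodes: 0:z, 2:v, 3:u, 4:u, 5:v, 6:u, 7:v, 10:w, 12:w, 13:v edges: (0,5,e); (0,10,e); (0,12,e); (2,4,e); (2,5,e); (2,7,e); (4,12,e); (5,10,e); (5,12,e); (6,4,e); (6,7,e); (6,12,e); (7,0,e); (12,4,e)
step 2: rule r1; match: 0->10, 1->6, 2->3, 3->4; deleted nodes 10; deleted edges (0,10,e); (5,10,e); added nodes (none); added edges (none); result: nodes: 0:z, 2:v, 3:u, 4:u, 5:v, 6:u, 7:v, 12:w, 13:v edges: (0,5,e); (0,12,e); (2,4,e); (2,5,e); (2,7,e); (4,12,e); (5,12,e); (6,4,e); (6,7,e); (6,12,e); (7,0,e); (12,4,e)
step 3: rule r1; match: 0->12, 1->6, 2->3, 3->4; deleted nodes 12; deleted edges (0,12,e); (4,12,e); (5,12,e); (6,12,e); (12,4,e); added nodes (none); added edges (none); result: nodes: 0:z, 2:v, 3:u, 4:u, 5:v, 6:u, 7:v, 13:v edges: (0,5,e); (2,4,e); (2,5,e); (2,7,e); (6,4,e); (6,7,e); (7,0,e)
final:
nodes: 0:z, 2:v, 3:u, 4:u, 5:v, 6:u, 7:v, 13:v
edges: (0,5,e); (2,4,e); (2,5,e); (2,7,e); (6,4,e); (6,7,e); (7,0,e)


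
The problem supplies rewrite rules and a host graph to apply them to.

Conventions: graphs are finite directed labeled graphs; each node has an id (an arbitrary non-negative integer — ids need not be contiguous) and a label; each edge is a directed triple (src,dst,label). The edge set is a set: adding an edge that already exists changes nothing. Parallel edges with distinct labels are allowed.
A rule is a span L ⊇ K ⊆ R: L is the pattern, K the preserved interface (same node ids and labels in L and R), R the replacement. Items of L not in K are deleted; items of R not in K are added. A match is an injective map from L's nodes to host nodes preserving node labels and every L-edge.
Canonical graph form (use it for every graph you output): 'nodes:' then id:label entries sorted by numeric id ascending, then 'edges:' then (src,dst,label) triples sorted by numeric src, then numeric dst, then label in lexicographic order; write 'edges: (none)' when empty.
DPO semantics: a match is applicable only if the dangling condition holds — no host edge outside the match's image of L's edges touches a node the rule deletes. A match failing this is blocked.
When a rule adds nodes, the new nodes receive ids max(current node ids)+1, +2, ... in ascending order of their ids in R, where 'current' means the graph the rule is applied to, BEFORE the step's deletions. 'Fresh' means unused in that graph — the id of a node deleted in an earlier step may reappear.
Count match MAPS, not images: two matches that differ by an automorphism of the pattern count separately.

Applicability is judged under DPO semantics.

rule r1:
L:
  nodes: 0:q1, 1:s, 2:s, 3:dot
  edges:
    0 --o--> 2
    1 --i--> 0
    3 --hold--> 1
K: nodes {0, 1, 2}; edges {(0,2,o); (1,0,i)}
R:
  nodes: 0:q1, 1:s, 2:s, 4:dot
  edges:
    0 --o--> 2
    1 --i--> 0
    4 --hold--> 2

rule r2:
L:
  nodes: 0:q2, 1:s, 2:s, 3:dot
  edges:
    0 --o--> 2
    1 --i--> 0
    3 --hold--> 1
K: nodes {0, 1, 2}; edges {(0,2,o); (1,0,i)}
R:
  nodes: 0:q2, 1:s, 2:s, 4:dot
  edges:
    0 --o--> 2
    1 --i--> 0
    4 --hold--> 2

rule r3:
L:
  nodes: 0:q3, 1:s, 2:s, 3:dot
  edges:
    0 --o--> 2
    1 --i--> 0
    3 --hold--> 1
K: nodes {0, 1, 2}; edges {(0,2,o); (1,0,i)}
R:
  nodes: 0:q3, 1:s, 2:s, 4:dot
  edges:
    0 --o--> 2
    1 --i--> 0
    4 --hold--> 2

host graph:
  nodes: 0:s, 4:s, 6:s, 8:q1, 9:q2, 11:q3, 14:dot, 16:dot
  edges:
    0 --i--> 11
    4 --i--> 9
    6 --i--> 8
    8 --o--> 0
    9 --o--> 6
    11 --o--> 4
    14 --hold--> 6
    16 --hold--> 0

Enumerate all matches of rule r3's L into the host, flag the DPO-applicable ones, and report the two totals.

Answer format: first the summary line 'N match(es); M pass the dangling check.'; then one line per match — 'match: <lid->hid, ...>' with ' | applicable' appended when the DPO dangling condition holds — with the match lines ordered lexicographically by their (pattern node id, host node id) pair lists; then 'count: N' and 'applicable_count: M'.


1 match(es); 1 pass the dangling check.
match: 0->11, 1->0, 2->4, 3->16 | applicable
count: 1
applicable_count: 1


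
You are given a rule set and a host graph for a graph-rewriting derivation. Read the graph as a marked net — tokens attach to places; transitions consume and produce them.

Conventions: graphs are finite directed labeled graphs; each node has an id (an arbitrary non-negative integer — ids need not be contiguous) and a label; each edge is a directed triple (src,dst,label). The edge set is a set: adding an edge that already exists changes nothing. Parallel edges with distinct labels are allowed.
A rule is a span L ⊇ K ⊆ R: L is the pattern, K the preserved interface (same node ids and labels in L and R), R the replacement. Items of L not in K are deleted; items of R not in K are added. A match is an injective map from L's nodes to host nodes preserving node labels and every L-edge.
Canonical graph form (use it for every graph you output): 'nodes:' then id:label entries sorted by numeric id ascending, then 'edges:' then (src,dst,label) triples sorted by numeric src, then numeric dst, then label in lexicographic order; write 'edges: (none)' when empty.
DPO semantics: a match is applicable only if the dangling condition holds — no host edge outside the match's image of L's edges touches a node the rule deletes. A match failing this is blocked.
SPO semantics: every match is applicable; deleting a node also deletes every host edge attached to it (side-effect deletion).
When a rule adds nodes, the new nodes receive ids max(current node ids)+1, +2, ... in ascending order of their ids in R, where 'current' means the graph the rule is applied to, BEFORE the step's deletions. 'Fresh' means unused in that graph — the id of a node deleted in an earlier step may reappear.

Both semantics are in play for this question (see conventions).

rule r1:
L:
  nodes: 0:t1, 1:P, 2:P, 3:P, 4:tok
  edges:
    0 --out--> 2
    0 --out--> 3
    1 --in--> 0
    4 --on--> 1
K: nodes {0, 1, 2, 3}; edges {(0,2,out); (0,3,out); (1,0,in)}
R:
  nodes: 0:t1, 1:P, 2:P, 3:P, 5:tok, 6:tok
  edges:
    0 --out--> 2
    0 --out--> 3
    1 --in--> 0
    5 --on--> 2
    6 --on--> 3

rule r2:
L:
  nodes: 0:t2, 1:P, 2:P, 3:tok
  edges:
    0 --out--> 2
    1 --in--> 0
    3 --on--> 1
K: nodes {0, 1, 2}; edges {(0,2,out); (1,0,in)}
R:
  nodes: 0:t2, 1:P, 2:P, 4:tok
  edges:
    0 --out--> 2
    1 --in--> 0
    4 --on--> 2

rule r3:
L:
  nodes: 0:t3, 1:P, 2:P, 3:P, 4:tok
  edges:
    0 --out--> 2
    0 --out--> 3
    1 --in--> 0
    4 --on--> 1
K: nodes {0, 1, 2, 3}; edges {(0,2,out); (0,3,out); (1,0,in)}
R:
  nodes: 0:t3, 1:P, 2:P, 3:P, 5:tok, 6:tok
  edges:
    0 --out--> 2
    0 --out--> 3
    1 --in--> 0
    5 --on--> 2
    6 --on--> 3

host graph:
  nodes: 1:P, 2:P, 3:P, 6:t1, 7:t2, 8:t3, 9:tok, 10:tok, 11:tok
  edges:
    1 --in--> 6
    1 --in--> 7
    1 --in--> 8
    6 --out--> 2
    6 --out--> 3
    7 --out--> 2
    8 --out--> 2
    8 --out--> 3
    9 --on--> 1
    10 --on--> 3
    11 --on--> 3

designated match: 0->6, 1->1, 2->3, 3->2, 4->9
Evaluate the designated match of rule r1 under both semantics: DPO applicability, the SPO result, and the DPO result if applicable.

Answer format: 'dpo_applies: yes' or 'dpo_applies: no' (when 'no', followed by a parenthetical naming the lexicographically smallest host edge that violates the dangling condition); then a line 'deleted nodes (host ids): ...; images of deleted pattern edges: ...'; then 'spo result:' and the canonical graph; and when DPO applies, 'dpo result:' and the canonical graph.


dpo_applies: yes
deleted nodes (host ids): 9; images of deleted pattern edges: (9,1,on)
spo result:
nodes: 1:P, 2:P, 3:P, 6:t1, 7:t2, 8:t3, 10:tok, 11:tok, 12:tok, 13:tok
edges: (1,6,in); (1,7,in); (1,8,in); (6,2,out); (6,3,out); (7,2,out); (8,2,out); (8,3,out); (10,3,on); (11,3,on); (12,3,on); (13,2,on)
dpo result:
nodes: 1:P, 2:P, 3:P, 6:t1, 7:t2, 8:t3, 10:tok, 11:tok, 12:tok, 13:tok
edges: (1,6,in); (1,7,in); (1,8,in); (6,2,out); (6,3,out); (7,2,out); (8,2,out); (8,3,out); (10,3,on); (11,3,on); (12,3,on); (13,2,on)


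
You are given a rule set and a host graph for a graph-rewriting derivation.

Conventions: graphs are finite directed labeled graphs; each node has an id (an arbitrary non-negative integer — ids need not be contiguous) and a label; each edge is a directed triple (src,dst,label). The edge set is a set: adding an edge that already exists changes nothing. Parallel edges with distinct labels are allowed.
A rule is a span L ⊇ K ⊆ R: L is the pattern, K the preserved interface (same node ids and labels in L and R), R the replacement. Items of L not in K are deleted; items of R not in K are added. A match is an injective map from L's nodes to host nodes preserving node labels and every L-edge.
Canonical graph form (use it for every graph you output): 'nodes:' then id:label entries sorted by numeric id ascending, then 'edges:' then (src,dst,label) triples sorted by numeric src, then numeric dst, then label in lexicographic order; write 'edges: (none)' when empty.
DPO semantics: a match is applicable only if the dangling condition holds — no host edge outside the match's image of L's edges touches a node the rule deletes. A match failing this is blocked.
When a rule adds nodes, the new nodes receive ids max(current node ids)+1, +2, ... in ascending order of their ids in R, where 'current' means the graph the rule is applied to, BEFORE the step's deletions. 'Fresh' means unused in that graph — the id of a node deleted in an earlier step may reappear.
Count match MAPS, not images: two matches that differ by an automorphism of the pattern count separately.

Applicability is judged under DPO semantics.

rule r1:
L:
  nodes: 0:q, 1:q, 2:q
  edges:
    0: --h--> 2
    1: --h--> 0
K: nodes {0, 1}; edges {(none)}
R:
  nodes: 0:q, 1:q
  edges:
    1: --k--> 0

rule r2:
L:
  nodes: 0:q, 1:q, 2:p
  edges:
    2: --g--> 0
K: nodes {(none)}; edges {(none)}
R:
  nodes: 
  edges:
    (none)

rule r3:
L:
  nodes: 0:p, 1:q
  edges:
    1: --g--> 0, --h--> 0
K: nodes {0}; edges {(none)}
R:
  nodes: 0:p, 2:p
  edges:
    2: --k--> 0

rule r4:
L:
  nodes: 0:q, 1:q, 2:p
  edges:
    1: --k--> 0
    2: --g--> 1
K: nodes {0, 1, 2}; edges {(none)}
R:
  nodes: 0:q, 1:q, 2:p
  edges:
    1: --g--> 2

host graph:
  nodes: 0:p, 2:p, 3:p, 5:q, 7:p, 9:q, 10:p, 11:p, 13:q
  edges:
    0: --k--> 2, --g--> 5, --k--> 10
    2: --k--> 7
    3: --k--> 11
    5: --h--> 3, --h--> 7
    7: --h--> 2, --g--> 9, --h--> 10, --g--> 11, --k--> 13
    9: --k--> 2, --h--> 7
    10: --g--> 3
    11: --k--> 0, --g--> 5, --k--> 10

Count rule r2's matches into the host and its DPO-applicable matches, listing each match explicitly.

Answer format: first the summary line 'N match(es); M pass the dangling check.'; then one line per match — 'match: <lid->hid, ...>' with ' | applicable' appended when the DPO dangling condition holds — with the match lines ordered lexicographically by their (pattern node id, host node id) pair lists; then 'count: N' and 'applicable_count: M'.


6 match(es); 0 pass the dangling check.
match: 0->5, 1->9, 2->0
match: 0->5, 1->9, 2->11
match: 0->5, 1->13, 2->0
match: 0->5, 1->13, 2->11
match: 0->9, 1->5, 2->7
match: 0->9, 1->13, 2->7
count: 6
applicable_count: 0


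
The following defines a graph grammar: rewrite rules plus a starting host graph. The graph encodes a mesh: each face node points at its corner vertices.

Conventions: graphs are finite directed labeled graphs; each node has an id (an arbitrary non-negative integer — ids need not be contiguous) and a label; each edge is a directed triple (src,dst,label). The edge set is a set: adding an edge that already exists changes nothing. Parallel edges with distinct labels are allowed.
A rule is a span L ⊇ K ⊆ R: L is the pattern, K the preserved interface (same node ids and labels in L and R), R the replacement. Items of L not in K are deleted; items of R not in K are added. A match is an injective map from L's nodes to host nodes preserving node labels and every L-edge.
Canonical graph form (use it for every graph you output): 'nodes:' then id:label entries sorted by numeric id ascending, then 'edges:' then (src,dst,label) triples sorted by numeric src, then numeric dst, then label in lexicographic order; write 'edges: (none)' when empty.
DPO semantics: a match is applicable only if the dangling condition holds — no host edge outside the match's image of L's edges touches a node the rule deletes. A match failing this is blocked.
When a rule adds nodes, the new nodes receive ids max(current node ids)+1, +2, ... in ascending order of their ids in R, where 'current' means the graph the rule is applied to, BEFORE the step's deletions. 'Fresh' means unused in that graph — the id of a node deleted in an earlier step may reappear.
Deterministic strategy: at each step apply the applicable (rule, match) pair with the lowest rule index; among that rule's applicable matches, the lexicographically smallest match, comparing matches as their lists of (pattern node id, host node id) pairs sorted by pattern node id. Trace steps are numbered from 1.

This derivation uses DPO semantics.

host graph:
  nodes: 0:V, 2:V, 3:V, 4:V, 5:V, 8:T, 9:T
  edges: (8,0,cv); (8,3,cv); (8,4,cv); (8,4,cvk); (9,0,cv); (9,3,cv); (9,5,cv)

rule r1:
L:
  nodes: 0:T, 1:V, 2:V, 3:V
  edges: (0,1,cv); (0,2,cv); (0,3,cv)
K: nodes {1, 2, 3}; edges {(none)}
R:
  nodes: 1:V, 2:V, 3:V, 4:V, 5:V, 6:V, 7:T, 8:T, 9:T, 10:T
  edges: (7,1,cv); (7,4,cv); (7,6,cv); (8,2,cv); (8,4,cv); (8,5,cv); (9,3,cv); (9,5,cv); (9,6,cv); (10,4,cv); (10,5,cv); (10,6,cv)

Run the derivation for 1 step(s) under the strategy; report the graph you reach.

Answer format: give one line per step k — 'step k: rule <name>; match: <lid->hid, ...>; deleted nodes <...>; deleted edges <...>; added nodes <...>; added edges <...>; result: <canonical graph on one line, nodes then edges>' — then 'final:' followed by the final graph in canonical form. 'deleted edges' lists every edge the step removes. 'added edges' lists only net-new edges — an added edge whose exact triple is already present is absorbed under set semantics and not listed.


step 1: rule r1; match: 0->9, 1->0, 2->3, 3->5; deleted nodes 9; deleted edges (9,0,cv); (9,3,cv); (9,5,cv); added nodes 10, 11, 12, 13, 14, 15, 16; added edges (13,0,cv); (13,10,cv); (13,12,cv); (14,3,cv); (14,10,cv); (14,11,cv); (15,5,cv); (15,11,cv); (15,12,cv); (16,10,cv); (16,11,cv); (16,12,cv); result: nodes: 0:V, 2:V, 3:V, 4:V, 5:V, 8:T, 10:V, 11:V, 12:V, 13:T, 14:T, 15:T, 16:T edges: (8,0,cv); (8,3,cv); (8,4,cv); (8,4,cvk); (13,0,cv); (13,10,cv); (13,12,cv); (14,3,cv); (14,10,cv); (14,11,cv); (15,5,cv); (15,11,cv); (15,12,cv); (16,10,cv); (16,11,cv); (16,12,cv)
final:
nodes: 0:V, 2:V, 3:V, 4:V, 5:V, 8:T, 10:V, 11:V, 12:V, 13:T, 14:T, 15:T, 16:T
edges: (8,0,cv); (8,3,cv); (8,4,cv); (8,4,cvk); (13,0,cv); (13,10,cv); (13,12,cv); (14,3,cv); (14,10,cv); (14,11,cv); (15,5,cv); (15,11,cv); (15,12,cv); (16,10,cv); (16,11,cv); (16,12,cv)


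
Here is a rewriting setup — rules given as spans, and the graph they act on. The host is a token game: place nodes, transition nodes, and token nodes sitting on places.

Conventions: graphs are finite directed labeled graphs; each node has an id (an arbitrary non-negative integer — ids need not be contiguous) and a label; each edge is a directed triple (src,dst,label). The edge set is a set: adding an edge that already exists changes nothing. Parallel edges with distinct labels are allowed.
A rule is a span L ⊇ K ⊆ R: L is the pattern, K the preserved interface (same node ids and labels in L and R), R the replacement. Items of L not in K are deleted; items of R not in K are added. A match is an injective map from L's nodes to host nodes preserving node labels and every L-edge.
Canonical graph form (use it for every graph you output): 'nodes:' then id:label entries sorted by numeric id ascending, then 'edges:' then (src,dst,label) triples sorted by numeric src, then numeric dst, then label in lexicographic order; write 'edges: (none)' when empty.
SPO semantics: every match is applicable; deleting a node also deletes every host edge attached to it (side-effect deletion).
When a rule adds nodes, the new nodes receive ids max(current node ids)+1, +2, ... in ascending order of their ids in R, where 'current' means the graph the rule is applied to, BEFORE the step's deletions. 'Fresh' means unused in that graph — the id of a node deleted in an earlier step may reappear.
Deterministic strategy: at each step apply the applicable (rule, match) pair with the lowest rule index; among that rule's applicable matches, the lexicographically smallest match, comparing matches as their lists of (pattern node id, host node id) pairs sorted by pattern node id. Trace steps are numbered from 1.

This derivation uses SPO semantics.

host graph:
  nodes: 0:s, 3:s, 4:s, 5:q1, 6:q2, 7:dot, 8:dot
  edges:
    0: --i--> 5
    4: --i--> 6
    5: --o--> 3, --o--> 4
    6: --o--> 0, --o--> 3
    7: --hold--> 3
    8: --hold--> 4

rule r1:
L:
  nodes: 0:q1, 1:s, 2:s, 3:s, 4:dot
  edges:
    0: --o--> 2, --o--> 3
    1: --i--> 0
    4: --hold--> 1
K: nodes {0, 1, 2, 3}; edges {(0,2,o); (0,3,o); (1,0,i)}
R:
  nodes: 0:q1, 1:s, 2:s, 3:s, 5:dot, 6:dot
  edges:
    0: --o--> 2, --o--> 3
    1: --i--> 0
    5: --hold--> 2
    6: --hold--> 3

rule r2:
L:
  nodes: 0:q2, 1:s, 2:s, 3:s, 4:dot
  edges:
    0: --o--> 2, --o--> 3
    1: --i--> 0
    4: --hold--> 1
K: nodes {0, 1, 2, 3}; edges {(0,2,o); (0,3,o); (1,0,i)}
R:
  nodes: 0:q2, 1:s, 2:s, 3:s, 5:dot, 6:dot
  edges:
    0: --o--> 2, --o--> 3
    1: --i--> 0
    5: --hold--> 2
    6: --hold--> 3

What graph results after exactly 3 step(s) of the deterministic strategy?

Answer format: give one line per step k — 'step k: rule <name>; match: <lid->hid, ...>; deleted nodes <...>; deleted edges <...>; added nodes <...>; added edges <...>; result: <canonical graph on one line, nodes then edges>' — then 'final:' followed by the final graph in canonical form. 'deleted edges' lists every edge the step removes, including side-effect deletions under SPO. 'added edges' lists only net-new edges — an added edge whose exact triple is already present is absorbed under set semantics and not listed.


step 1: rule r2; match: 0->6, 1->4, 2->0, 3->3, 4->8; deleted nodes 8; deleted edges (8,4,hold); added nodes 9, 10; added edges (9,0,hold); (10,3,hold); result: nodes: 0:s, 3:s, 4:s, 5:q1, 6:q2, 7:dot, 9:dot, 10:dot edges: (0,5,i); (4,6,i); (5,3,o); (5,4,o); (6,0,o); (6,3,o); (7,3,hold); (9,0,hold); (10,3,hold)
step 2: rule r1; match: 0->5, 1->0, 2->3, 3->4, 4->9; deleted nodes 9; deleted edges (9,0,hold); added nodes 11, 12; added edges (11,3,hold); (12,4,hold); result: nodes: 0:s, 3:s, 4:s, 5:q1, 6:q2, 7:dot, 10:dot, 11:dot, 12:dot edges: (0,5,i); (4,6,i); (5,3,o); (5,4,o); (6,0,o); (6,3,o); (7,3,hold); (10,3,hold); (11,3,hold); (12,4,hold)
step 3: rule r2; match: 0->6, 1->4, 2->0, 3->3, 4->12; deleted nodes 12; deleted edges (12,4,hold); added nodes 13, 14; added edges (13,0,hold); (14,3,hold); result: nodes: 0:s, 3:s, 4:s, 5:q1, 6:q2, 7:dot, 10:dot, 11:dot, 13:dot, 14:dot edges: (0,5,i); (4,6,i); (5,3,o); (5,4,o); (6,0,o); (6,3,o); (7,3,hold); (10,3,hold); (11,3,hold); (13,0,hold); (14,3,hold)
final:
nodes: 0:s, 3:s, 4:s, 5:q1, 6:q2, 7:dot, 10:dot, 11:dot, 13:dot, 14:dot
edges: (0,5,i); (4,6,i); (5,3,o); (5,4,o); (6,0,o); (6,3,o); (7,3,hold); (10,3,hold); (11,3,hold); (13,0,hold); (14,3,hold)


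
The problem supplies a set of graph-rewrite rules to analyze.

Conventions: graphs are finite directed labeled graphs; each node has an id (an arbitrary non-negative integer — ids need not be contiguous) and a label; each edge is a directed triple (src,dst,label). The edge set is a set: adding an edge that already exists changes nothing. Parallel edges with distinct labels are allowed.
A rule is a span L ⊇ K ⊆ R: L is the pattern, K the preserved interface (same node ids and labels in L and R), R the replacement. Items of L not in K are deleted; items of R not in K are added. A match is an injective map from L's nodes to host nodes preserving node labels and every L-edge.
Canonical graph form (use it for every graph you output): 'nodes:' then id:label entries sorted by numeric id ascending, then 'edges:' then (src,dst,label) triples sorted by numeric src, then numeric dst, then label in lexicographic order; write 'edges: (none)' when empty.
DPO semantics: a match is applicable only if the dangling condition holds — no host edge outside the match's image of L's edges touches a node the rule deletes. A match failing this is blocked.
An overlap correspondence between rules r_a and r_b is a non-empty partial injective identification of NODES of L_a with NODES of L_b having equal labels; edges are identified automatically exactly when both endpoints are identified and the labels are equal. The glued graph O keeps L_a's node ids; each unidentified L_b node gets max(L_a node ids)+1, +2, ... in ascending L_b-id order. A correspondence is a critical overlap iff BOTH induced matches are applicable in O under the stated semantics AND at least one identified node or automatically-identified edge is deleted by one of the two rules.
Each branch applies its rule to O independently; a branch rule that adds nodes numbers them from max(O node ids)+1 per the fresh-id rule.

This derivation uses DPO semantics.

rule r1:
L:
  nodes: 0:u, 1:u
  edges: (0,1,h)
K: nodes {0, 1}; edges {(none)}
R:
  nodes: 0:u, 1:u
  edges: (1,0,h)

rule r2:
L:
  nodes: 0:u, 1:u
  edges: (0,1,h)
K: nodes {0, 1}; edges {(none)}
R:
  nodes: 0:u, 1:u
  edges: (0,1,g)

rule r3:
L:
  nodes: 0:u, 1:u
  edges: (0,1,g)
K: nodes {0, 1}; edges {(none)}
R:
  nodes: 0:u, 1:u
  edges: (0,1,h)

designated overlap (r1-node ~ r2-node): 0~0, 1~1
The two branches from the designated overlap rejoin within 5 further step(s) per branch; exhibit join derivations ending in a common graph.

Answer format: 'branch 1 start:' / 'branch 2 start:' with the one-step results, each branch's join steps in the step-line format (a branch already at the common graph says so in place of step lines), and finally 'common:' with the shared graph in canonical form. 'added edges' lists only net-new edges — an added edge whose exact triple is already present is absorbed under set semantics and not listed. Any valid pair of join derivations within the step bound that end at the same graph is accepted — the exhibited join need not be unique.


branch 1 start:
nodes: 0:u, 1:u
edges: (1,0,h)
branch 2 start:
nodes: 0:u, 1:u
edges: (0,1,g)
branch 1 step 1: rule r1; match: 0->1, 1->0; deleted nodes (none); deleted edges (1,0,h); added nodes (none); added edges (0,1,h); result: nodes: 0:u, 1:u edges: (0,1,h)
branch 2 step 1: rule r3; match: 0->0, 1->1; deleted nodes (none); deleted edges (0,1,g); added nodes (none); added edges (0,1,h); result: nodes: 0:u, 1:u edges: (0,1,h)
common:
nodes: 0:u, 1:u
edges: (0,1,h)


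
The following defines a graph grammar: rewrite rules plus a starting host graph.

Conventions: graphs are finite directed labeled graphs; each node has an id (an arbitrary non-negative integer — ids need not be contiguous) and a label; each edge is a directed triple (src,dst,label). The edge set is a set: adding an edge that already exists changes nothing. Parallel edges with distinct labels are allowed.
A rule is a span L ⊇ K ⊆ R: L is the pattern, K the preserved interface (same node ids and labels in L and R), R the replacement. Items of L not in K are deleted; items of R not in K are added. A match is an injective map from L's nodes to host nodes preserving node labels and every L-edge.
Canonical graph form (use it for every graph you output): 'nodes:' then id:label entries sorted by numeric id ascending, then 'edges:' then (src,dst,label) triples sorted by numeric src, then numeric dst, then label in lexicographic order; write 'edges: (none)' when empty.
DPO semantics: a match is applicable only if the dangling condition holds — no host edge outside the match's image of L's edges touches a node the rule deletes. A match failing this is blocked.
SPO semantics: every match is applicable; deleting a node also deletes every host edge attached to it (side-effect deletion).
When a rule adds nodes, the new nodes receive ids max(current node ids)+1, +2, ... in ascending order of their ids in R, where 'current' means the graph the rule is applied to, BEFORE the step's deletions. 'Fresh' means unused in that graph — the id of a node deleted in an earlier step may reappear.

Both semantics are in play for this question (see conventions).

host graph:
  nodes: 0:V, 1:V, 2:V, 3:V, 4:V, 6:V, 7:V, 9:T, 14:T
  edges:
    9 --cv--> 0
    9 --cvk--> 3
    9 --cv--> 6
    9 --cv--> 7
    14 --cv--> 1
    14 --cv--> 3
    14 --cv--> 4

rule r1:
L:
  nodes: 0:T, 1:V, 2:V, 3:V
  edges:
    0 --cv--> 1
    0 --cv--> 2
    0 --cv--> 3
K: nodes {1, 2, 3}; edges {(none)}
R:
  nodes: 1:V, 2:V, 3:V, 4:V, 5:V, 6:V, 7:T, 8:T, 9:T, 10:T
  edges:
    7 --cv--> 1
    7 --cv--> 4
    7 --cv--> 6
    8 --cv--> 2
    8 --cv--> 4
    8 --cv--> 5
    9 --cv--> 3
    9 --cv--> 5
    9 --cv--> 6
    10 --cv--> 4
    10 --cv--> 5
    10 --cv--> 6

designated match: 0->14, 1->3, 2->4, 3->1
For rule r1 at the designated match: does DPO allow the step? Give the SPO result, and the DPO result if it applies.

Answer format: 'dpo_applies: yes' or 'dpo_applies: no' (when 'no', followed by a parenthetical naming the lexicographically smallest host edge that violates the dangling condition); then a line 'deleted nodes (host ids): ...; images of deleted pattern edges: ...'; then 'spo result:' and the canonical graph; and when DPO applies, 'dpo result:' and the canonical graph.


dpo_applies: yes
deleted nodes (host ids): 14; images of deleted pattern edges: (14,1,cv); (14,3,cv); (14,4,cv)
spo result:
nodes: 0:V, 1:V, 2:V, 3:V, 4:V, 6:V, 7:V, 9:T, 15:V, 16:V, 17:V, 18:T, 19:T, 20:T, 21:T
edges: (9,0,cv); (9,3,cvk); (9,6,cv); (9,7,cv); (18,3,cv); (18,15,cv); (18,17,cv); (19,4,cv); (19,15,cv); (19,16,cv); (20,1,cv); (20,16,cv); (20,17,cv); (21,15,cv); (21,16,cv); (21,17,cv)
dpo result:
nodes: 0:V, 1:V, 2:V, 3:V, 4:V, 6:V, 7:V, 9:T, 15:V, 16:V, 17:V, 18:T, 19:T, 20:T, 21:T
edges: (9,0,cv); (9,3,cvk); (9,6,cv); (9,7,cv); (18,3,cv); (18,15,cv); (18,17,cv); (19,4,cv); (19,15,cv); (19,16,cv); (20,1,cv); (20,16,cv); (20,17,cv); (21,15,cv); (21,16,cv); (21,17,cv)


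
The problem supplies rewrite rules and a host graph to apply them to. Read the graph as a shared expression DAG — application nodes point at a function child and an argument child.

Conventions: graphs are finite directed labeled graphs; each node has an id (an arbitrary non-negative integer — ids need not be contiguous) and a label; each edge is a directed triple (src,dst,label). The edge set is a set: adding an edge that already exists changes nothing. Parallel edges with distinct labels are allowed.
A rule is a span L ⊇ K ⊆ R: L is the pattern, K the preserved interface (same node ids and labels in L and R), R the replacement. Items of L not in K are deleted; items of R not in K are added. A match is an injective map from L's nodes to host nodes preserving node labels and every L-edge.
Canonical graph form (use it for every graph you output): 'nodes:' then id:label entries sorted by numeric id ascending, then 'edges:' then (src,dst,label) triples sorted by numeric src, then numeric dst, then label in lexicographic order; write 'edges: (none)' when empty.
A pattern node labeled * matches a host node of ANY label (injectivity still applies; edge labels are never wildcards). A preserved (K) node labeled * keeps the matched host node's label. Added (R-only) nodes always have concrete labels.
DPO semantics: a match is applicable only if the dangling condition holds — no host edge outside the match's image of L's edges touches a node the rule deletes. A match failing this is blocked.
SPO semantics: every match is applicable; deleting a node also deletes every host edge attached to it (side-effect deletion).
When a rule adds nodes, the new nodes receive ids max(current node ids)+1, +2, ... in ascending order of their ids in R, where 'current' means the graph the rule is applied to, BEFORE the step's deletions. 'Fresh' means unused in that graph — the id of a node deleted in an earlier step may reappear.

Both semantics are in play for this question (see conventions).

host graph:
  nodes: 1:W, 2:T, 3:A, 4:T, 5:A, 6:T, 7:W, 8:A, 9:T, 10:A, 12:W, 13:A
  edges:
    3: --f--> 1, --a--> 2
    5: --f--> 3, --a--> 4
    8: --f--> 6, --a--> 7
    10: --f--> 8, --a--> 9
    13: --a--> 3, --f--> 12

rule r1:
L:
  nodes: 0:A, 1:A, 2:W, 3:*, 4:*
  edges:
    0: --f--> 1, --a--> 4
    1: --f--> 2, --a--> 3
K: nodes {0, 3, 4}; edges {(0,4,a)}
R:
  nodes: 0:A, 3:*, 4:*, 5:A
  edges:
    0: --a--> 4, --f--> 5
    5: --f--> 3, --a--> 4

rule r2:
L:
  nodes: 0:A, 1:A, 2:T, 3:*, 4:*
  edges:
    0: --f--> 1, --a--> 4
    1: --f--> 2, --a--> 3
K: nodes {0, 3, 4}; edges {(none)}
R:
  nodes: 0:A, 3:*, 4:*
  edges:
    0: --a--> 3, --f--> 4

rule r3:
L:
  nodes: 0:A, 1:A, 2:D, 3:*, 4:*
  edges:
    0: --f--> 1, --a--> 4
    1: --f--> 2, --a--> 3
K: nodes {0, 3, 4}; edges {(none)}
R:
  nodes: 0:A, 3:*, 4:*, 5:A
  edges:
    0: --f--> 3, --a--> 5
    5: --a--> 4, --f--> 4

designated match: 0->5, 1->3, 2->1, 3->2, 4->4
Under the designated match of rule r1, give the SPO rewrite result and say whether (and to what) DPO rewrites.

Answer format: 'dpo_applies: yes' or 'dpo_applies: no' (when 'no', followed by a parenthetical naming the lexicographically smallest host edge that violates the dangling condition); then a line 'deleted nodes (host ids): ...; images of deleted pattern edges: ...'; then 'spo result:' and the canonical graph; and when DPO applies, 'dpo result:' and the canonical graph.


dpo_applies: no
(the rule deletes node 3, which keeps host edge (13,3,a) outside the match image — the dangling condition fails, DPO blocks; SPO proceeds and side-deletes such edges)
deleted nodes (host ids): 1, 3; images of deleted pattern edges: (3,1,f); (3,2,a); (5,3,f)
spo result:
nodes: 2:T, 4:T, 5:A, 6:T, 7:W, 8:A, 9:T, 10:A, 12:W, 13:A, 14:A
edges: (5,4,a); (5,14,f); (8,6,f); (8,7,a); (10,8,f); (10,9,a); (13,12,f); (14,2,f); (14,4,a)


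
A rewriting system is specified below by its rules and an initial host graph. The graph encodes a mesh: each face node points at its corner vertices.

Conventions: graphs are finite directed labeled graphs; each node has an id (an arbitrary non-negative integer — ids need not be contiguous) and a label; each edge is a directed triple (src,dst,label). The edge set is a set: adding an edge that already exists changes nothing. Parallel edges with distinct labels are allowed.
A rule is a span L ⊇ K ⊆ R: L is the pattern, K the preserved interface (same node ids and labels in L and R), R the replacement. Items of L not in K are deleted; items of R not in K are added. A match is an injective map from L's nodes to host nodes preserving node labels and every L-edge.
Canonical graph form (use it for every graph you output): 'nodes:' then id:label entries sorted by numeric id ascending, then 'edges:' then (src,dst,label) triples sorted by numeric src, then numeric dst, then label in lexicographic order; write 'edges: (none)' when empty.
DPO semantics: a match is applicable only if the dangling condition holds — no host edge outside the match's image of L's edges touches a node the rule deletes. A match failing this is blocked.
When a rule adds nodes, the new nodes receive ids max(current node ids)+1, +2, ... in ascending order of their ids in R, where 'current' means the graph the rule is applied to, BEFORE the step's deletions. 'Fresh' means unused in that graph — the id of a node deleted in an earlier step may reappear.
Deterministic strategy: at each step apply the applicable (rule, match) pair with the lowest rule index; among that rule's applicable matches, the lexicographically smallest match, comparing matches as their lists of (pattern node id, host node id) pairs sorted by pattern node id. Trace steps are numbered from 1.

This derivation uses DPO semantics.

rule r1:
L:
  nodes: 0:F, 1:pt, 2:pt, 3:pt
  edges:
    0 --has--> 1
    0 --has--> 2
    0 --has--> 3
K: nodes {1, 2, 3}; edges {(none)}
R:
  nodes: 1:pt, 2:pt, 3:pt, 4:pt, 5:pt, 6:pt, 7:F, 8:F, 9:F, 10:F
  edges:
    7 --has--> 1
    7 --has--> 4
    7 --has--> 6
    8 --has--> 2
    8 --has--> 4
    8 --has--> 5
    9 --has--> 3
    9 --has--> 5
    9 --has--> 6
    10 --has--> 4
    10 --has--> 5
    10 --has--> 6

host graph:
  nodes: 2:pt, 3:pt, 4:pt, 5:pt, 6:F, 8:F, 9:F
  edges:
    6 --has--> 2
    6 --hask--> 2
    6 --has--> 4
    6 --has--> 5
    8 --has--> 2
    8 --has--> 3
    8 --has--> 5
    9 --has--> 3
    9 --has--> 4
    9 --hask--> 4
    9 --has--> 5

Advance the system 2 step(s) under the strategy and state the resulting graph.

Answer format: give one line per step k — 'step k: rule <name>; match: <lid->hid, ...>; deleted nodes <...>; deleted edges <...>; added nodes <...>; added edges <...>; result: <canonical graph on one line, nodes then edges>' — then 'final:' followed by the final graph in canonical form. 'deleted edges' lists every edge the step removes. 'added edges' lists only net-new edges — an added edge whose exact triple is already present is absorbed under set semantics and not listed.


step 1: rule r1; match: 0->8, 1->2, 2->3, 3->5; deleted nodes 8; deleted edges (8,2,has); (8,3,has); (8,5,has); added nodes 10, 11, 12, 13, 14, 15, 16; added edges (13,2,has); (13,10,has); (13,12,has); (14,3,has); (14,10,has); (14,11,has); (15,5,has); (15,11,has); (15,12,has); (16,10,has); (16,11,has); (16,12,has); result: nodes: 2:pt, 3:pt, 4:pt, 5:pt, 6:F, 9:F, 10:pt, 11:pt, 12:pt, 13:F, 14:F, 15:F, 16:F edges: (6,2,has); (6,2,hask); (6,4,has); (6,5,has); (9,3,has); (9,4,has); (9,4,hask); (9,5,has); (13,2,has); (13,10,has); (13,12,has); (14,3,has); (14,10,has); (14,11,has); (15,5,has); (15,11,has); (15,12,has); (16,10,has); (16,11,has); (16,12,has)
step 2: rule r1; match: 0->13, 1->2, 2->10, 3->12; deleted nodes 13; deleted edges (13,2,has); (13,10,has); (13,12,has); added nodes 17, 18, 19, 20, 21, 22, 23; added edges (20,2,has); (20,17,has); (20,19,has); (21,10,has); (21,17,has); (21,18,has); (22,12,has); (22,18,has); (22,19,has); (23,17,has); (23,18,has); (23,19,has); result: nodes: 2:pt, 3:pt, 4:pt, 5:pt, 6:F, 9:F, 10:pt, 11:pt, 12:pt, 14:F, 15:F, 16:F, 17:pt, 18:pt, 19:pt, 20:F, 21:F, 22:F, 23:F edges: (6,2,has); (6,2,hask); (6,4,has); (6,5,has); (9,3,has); (9,4,has); (9,4,hask); (9,5,has); (14,3,has); (14,10,has); (14,11,has); (15,5,has); (15,11,has); (15,12,has); (16,10,has); (16,11,has); (16,12,has); (20,2,has); (20,17,has); (20,19,has); (21,10,has); (21,17,has); (21,18,has); (22,12,has); (22,18,has); (22,19,has); (23,17,has); (23,18,has); (23,19,has)
final:
nodes: 2:pt, 3:pt, 4:pt, 5:pt, 6:F, 9:F, 10:pt, 11:pt, 12:pt, 14:F, 15:F, 16:F, 17:pt, 18:pt, 19:pt, 20:F, 21:F, 22:F, 23:F
edges: (6,2,has); (6,2,hask); (6,4,has); (6,5,has); (9,3,has); (9,4,has); (9,4,hask); (9,5,has); (14,3,has); (14,10,has); (14,11,has); (15,5,has); (15,11,has); (15,12,has); (16,10,has); (16,11,has); (16,12,has); (20,2,has); (20,17,has); (20,19,has); (21,10,has); (21,17,has); (21,18,has); (22,12,has); (22,18,has); (22,19,has); (23,17,has); (23,18,has); (23,19,has)


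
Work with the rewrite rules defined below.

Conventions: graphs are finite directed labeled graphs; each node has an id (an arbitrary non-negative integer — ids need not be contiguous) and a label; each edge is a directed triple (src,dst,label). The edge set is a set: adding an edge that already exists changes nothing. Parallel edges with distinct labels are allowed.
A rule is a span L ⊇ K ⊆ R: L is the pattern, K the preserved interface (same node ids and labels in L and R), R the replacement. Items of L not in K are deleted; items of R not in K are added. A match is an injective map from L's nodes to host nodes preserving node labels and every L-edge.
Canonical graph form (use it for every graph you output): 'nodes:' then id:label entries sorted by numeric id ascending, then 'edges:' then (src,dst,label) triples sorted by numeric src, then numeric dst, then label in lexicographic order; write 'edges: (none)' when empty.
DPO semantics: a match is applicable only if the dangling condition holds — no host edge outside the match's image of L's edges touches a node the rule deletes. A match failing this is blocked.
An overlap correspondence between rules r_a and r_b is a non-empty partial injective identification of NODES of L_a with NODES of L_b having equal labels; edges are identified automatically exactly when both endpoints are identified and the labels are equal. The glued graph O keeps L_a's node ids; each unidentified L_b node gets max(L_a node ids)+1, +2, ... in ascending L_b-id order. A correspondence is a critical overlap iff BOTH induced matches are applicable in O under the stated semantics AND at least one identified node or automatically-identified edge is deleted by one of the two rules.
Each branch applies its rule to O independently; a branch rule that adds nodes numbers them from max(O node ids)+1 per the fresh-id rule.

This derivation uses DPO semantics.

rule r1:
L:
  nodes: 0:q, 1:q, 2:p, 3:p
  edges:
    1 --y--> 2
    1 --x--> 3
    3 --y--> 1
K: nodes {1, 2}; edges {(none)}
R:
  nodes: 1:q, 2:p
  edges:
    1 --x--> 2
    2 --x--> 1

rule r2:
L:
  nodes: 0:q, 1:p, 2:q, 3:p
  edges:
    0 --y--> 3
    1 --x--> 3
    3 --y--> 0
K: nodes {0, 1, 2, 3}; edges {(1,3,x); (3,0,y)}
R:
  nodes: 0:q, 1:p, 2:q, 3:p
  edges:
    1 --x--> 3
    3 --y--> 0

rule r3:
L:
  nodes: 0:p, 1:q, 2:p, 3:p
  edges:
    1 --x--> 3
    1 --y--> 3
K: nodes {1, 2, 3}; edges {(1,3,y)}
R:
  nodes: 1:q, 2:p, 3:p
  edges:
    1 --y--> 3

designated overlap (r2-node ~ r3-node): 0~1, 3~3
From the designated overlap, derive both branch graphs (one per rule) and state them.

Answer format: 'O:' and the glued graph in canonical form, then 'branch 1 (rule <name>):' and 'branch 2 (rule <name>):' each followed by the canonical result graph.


O:
nodes: 0:q, 1:p, 2:q, 3:p, 4:p, 5:p
edges: (0,3,x); (0,3,y); (1,3,x); (3,0,y)
branch 1 (rule r2):
nodes: 0:q, 1:p, 2:q, 3:p, 4:p, 5:p
edges: (0,3,x); (1,3,x); (3,0,y)
branch 2 (rule r3):
nodes: 0:q, 1:p, 2:q, 3:p, 5:p
edges: (0,3,y); (1,3,x); (3,0,y)
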